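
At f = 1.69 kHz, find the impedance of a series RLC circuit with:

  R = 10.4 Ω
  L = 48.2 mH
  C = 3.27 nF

Step 1 — Angular frequency: ω = 2π·f = 2π·1690 = 1.062e+04 rad/s.
Step 2 — Component impedances:
  R: Z = R = 10.4 Ω
  L: Z = jωL = j·1.062e+04·0.0482 = 0 + j511.8 Ω
  C: Z = 1/(jωC) = -j/(ω·C) = 0 - j2.88e+04 Ω
Step 3 — Series combination: Z_total = R + L + C = 10.4 - j2.829e+04 Ω = 2.829e+04∠-90.0° Ω.

Z = 10.4 - j2.829e+04 Ω = 2.829e+04∠-90.0° Ω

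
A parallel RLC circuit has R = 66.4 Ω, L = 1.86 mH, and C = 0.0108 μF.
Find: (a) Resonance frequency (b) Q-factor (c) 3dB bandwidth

Step 1 — Resonance: ω₀ = 1/√(LC) = 1/√(0.00186·1.08e-08) = 2.231e+05 rad/s.
Step 2 — f₀ = ω₀/(2π) = 3.551e+04 Hz.
Step 3 — Parallel Q: Q = R/(ω₀L) = 66.4/(2.231e+05·0.00186) = 0.16.
Step 4 — Bandwidth: Δω = ω₀/Q = 1.394e+06 rad/s; BW = Δω/(2π) = 2.219e+05 Hz.

(a) f₀ = 3.551e+04 Hz  (b) Q = 0.16  (c) BW = 2.219e+05 Hz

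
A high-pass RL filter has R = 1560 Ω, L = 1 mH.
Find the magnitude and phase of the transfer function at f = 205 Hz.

Step 1 — Angular frequency: ω = 2π·205 = 1288 rad/s.
Step 2 — Transfer function: H(jω) = jωL/(R + jωL).
Step 3 — Numerator jωL = j·1.288; denominator R + jωL = 1560 + j1.288.
Step 4 — H = 6.817e-07 + j0.0008257.
Step 5 — Magnitude: |H| = 0.0008257 (-61.7 dB); phase: φ = 90.0°.

|H| = 0.0008257 (-61.7 dB), φ = 90.0°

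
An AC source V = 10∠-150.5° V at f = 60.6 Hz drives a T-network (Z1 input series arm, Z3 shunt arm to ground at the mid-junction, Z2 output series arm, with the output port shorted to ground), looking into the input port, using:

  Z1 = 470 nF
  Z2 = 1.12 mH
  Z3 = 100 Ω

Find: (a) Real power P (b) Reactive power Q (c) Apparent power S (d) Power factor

Step 1 — Angular frequency: ω = 2π·f = 2π·60.6 = 380.8 rad/s.
Step 2 — Component impedances:
  Z1: Z = 1/(jωC) = -j/(ω·C) = 0 - j5588 Ω
  Z2: Z = jωL = j·380.8·0.00112 = 0 + j0.4265 Ω
  Z3: Z = R = 100 Ω
Step 3 — With the output port shorted to ground, the output series arm Z2 runs from the junction to ground; the shunt arm Z3 also runs from the junction to ground. They appear in parallel: Z3 || Z2 = 0.001819 + j0.4264 Ω.
Step 4 — Series with input arm Z1: Z_in = Z1 + (Z3 || Z2) = 0.001819 - j5587 Ω = 5587∠-90.0° Ω.
Step 5 — Source phasor: V = 10∠-150.5° V = -8.704 - j4.924 V.
Step 6 — Current: I = V / Z = 0.0008813 - j0.001558 A = 0.00179∠-60.5° A.
Step 7 — Complex power: S = V·I* = 5.825e-09 - j0.0179 VA.
Step 8 — Real power: P = Re(S) = 5.825e-09 W.
Step 9 — Reactive power: Q = Im(S) = -0.0179 VAR.
Step 10 — Apparent power: |S| = 0.0179 VA.
Step 11 — Power factor: PF = P/|S| = 3.255e-07 (leading).

(a) P = 5.825e-09 W  (b) Q = -0.0179 VAR  (c) S = 0.0179 VA  (d) PF = 3.255e-07 (leading)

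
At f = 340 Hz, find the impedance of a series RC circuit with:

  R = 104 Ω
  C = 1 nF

Step 1 — Angular frequency: ω = 2π·f = 2π·340 = 2136 rad/s.
Step 2 — Component impedances:
  R: Z = R = 104 Ω
  C: Z = 1/(jωC) = -j/(ω·C) = 0 - j4.681e+05 Ω
Step 3 — Series combination: Z_total = R + C = 104 - j4.681e+05 Ω = 4.681e+05∠-90.0° Ω.

Z = 104 - j4.681e+05 Ω = 4.681e+05∠-90.0° Ω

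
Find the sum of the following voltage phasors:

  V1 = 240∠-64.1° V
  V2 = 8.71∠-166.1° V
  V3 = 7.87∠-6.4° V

Step 1 — Convert each phasor to rectangular form:
  V1 = 240·(cos(-64.1°) + j·sin(-64.1°)) = 104.8 - j215.9 V
  V2 = 8.71·(cos(-166.1°) + j·sin(-166.1°)) = -8.455 - j2.092 V
  V3 = 7.87·(cos(-6.4°) + j·sin(-6.4°)) = 7.821 - j0.8773 V
Step 2 — Sum components: V_total = 104.2 - j218.9 V.
Step 3 — Convert to polar: |V_total| = 242.4 V, ∠V_total = -64.5°.

V_total = 242.4∠-64.5° V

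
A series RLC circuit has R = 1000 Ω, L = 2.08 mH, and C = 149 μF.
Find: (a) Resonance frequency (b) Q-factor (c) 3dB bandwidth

Step 1 — Resonance: ω₀ = 1/√(LC) = 1/√(0.00208·0.000149) = 1796 rad/s.
Step 2 — f₀ = ω₀/(2π) = 285.9 Hz.
Step 3 — Series Q: Q = ω₀L/R = 1796·0.00208/1000 = 0.003736.
Step 4 — Bandwidth: Δω = ω₀/Q = 4.808e+05 rad/s; BW = Δω/(2π) = 7.652e+04 Hz.

(a) f₀ = 285.9 Hz  (b) Q = 0.003736  (c) BW = 7.652e+04 Hz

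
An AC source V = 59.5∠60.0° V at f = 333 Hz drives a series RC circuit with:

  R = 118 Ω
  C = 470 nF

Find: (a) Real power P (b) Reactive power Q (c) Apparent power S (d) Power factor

Step 1 — Angular frequency: ω = 2π·f = 2π·333 = 2092 rad/s.
Step 2 — Component impedances:
  R: Z = R = 118 Ω
  C: Z = 1/(jωC) = -j/(ω·C) = 0 - j1017 Ω
Step 3 — Series combination: Z_total = R + C = 118 - j1017 Ω = 1024∠-83.4° Ω.
Step 4 — Source phasor: V = 59.5∠60.0° V = 29.75 + j51.53 V.
Step 5 — Current: I = V / Z = -0.04665 + j0.03467 A = 0.05812∠143.4° A.
Step 6 — Complex power: S = V·I* = 0.3986 - j3.435 VA.
Step 7 — Real power: P = Re(S) = 0.3986 W.
Step 8 — Reactive power: Q = Im(S) = -3.435 VAR.
Step 9 — Apparent power: |S| = 3.458 VA.
Step 10 — Power factor: PF = P/|S| = 0.1153 (leading).

(a) P = 0.3986 W  (b) Q = -3.435 VAR  (c) S = 3.458 VA  (d) PF = 0.1153 (leading)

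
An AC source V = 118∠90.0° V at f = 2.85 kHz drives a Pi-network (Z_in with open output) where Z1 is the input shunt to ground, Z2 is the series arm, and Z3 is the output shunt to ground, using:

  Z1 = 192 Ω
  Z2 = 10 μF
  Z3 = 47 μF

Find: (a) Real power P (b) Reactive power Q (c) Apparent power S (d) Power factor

Step 1 — Angular frequency: ω = 2π·f = 2π·2850 = 1.791e+04 rad/s.
Step 2 — Component impedances:
  Z1: Z = R = 192 Ω
  Z2: Z = 1/(jωC) = -j/(ω·C) = 0 - j5.584 Ω
  Z3: Z = 1/(jωC) = -j/(ω·C) = 0 - j1.188 Ω
Step 3 — With open output, the series arm Z2 and the output shunt Z3 appear in series to ground: Z2 + Z3 = 0 - j6.773 Ω.
Step 4 — Parallel with input shunt Z1: Z_in = Z1 || (Z2 + Z3) = 0.2386 - j6.764 Ω = 6.768∠-88.0° Ω.
Step 5 — Source phasor: V = 118∠90.0° V = 0 + j118 V.
Step 6 — Current: I = V / Z = -17.42 + j0.6146 A = 17.43∠178.0° A.
Step 7 — Complex power: S = V·I* = 72.52 - j2056 VA.
Step 8 — Real power: P = Re(S) = 72.52 W.
Step 9 — Reactive power: Q = Im(S) = -2056 VAR.
Step 10 — Apparent power: |S| = 2057 VA.
Step 11 — Power factor: PF = P/|S| = 0.03525 (leading).

(a) P = 72.52 W  (b) Q = -2056 VAR  (c) S = 2057 VA  (d) PF = 0.03525 (leading)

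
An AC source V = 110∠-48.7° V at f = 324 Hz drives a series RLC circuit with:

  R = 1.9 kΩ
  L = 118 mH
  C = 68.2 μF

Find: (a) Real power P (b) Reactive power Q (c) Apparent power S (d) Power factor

Step 1 — Angular frequency: ω = 2π·f = 2π·324 = 2036 rad/s.
Step 2 — Component impedances:
  R: Z = R = 1900 Ω
  L: Z = jωL = j·2036·0.118 = 0 + j240.2 Ω
  C: Z = 1/(jωC) = -j/(ω·C) = 0 - j7.203 Ω
Step 3 — Series combination: Z_total = R + L + C = 1900 + j233 Ω = 1914∠7.0° Ω.
Step 4 — Source phasor: V = 110∠-48.7° V = 72.6 - j82.64 V.
Step 5 — Current: I = V / Z = 0.03239 - j0.04747 A = 0.05746∠-55.7° A.
Step 6 — Complex power: S = V·I* = 6.274 + j0.7695 VA.
Step 7 — Real power: P = Re(S) = 6.274 W.
Step 8 — Reactive power: Q = Im(S) = 0.7695 VAR.
Step 9 — Apparent power: |S| = 6.321 VA.
Step 10 — Power factor: PF = P/|S| = 0.9926 (lagging).

(a) P = 6.274 W  (b) Q = 0.7695 VAR  (c) S = 6.321 VA  (d) PF = 0.9926 (lagging)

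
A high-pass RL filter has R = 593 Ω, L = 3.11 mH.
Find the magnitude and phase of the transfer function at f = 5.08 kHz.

Step 1 — Angular frequency: ω = 2π·5080 = 3.192e+04 rad/s.
Step 2 — Transfer function: H(jω) = jωL/(R + jωL).
Step 3 — Numerator jωL = j·99.27; denominator R + jωL = 593 + j99.27.
Step 4 — H = 0.02726 + j0.1628.
Step 5 — Magnitude: |H| = 0.1651 (-15.6 dB); phase: φ = 80.5°.

|H| = 0.1651 (-15.6 dB), φ = 80.5°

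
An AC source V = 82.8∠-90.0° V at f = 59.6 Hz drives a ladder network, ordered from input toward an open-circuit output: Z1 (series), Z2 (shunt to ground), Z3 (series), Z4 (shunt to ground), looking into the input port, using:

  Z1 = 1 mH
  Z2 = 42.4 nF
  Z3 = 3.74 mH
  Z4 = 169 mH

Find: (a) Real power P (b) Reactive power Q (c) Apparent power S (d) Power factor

Step 1 — Angular frequency: ω = 2π·f = 2π·59.6 = 374.5 rad/s.
Step 2 — Component impedances:
  Z1: Z = jωL = j·374.5·0.001 = 0 + j0.3745 Ω
  Z2: Z = 1/(jωC) = -j/(ω·C) = 0 - j6.298e+04 Ω
  Z3: Z = jωL = j·374.5·0.00374 = 0 + j1.401 Ω
  Z4: Z = jωL = j·374.5·0.169 = 0 + j63.29 Ω
Step 3 — Ladder network (open output): work backward from the far end, alternating series and parallel combinations. Z_in = 0 + j65.13 Ω = 65.13∠90.0° Ω.
Step 4 — Source phasor: V = 82.8∠-90.0° V = 0 - j82.8 V.
Step 5 — Current: I = V / Z = -1.271 A = 1.271∠-180.0° A.
Step 6 — Complex power: S = V·I* = 0 + j105.3 VA.
Step 7 — Real power: P = Re(S) = 0 W.
Step 8 — Reactive power: Q = Im(S) = 105.3 VAR.
Step 9 — Apparent power: |S| = 105.3 VA.
Step 10 — Power factor: PF = P/|S| = 0 (lagging).

(a) P = 0 W  (b) Q = 105.3 VAR  (c) S = 105.3 VA  (d) PF = 0 (lagging)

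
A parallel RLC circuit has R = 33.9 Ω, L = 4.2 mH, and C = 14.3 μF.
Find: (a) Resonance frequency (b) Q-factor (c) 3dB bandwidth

Step 1 — Resonance: ω₀ = 1/√(LC) = 1/√(0.0042·1.43e-05) = 4080 rad/s.
Step 2 — f₀ = ω₀/(2π) = 649.4 Hz.
Step 3 — Parallel Q: Q = R/(ω₀L) = 33.9/(4080·0.0042) = 1.978.
Step 4 — Bandwidth: Δω = ω₀/Q = 2063 rad/s; BW = Δω/(2π) = 328.3 Hz.

(a) f₀ = 649.4 Hz  (b) Q = 1.978  (c) BW = 328.3 Hz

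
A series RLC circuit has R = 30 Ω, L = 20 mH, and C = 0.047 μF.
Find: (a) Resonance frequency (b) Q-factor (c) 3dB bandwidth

Step 1 — Resonance condition Im(Z)=0 gives ω₀ = 1/√(LC).
Step 2 — ω₀ = 1/√(0.02·4.7e-08) = 3.262e+04 rad/s.
Step 3 — f₀ = ω₀/(2π) = 5191 Hz.
Step 4 — Series Q: Q = ω₀L/R = 3.262e+04·0.02/30 = 21.74.
Step 5 — 3dB bandwidth: Δω = ω₀/Q = 1500 rad/s; BW = Δω/(2π) = 238.7 Hz.

(a) f₀ = 5191 Hz  (b) Q = 21.74  (c) BW = 238.7 Hz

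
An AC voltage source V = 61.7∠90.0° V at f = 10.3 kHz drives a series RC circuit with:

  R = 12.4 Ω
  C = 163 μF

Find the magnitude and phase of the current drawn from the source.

Step 1 — Angular frequency: ω = 2π·f = 2π·1.03e+04 = 6.472e+04 rad/s.
Step 2 — Component impedances:
  R: Z = R = 12.4 Ω
  C: Z = 1/(jωC) = -j/(ω·C) = 0 - j0.0948 Ω
Step 3 — Series combination: Z_total = R + C = 12.4 - j0.0948 Ω = 12.4∠-0.4° Ω.
Step 4 — Source phasor: V = 61.7∠90.0° V = 0 + j61.7 V.
Step 5 — Ohm's law: I = V / Z_total = (0 + j61.7) / (12.4 - j0.0948) = -0.03804 + j4.976 A.
Step 6 — Convert to polar: |I| = 4.976 A, ∠I = 90.4°.

I = 4.976∠90.4° A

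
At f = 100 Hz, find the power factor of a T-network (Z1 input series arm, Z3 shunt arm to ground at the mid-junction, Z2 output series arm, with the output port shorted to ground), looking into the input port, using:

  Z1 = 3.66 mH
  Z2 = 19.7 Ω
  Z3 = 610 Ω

Step 1 — Angular frequency: ω = 2π·f = 2π·100 = 628.3 rad/s.
Step 2 — Component impedances:
  Z1: Z = jωL = j·628.3·0.00366 = 0 + j2.3 Ω
  Z2: Z = R = 19.7 Ω
  Z3: Z = R = 610 Ω
Step 3 — With the output port shorted to ground, the output series arm Z2 runs from the junction to ground; the shunt arm Z3 also runs from the junction to ground. They appear in parallel: Z3 || Z2 = 19.08 Ω.
Step 4 — Series with input arm Z1: Z_in = Z1 + (Z3 || Z2) = 19.08 + j2.3 Ω = 19.22∠6.9° Ω.
Step 5 — Power factor: PF = cos(φ) = Re(Z)/|Z| = 19.084/19.222 = 0.9928.
Step 6 — Type: Im(Z) = 2.3 ⇒ lagging (phase φ = 6.9°).

PF = 0.9928 (lagging, φ = 6.9°)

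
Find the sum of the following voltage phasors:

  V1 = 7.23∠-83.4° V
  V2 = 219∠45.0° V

Step 1 — Convert each phasor to rectangular form:
  V1 = 7.23·(cos(-83.4°) + j·sin(-83.4°)) = 0.831 - j7.182 V
  V2 = 219·(cos(45.0°) + j·sin(45.0°)) = 154.9 + j154.9 V
Step 2 — Sum components: V_total = 155.7 + j147.7 V.
Step 3 — Convert to polar: |V_total| = 214.6 V, ∠V_total = 43.5°.

V_total = 214.6∠43.5° V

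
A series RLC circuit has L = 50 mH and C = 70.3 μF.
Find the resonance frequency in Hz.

Step 1 — Resonance condition Im(Z)=0 gives ω₀ = 1/√(LC).
Step 2 — ω₀ = 1/√(0.05·7.03e-05) = 533.4 rad/s.
Step 3 — f₀ = ω₀/(2π) = 84.89 Hz.

f₀ = 84.89 Hz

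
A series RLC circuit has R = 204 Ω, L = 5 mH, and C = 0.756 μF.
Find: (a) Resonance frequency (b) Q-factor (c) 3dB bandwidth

Step 1 — Resonance condition Im(Z)=0 gives ω₀ = 1/√(LC).
Step 2 — ω₀ = 1/√(0.005·7.56e-07) = 1.627e+04 rad/s.
Step 3 — f₀ = ω₀/(2π) = 2589 Hz.
Step 4 — Series Q: Q = ω₀L/R = 1.627e+04·0.005/204 = 0.3987.
Step 5 — 3dB bandwidth: Δω = ω₀/Q = 4.08e+04 rad/s; BW = Δω/(2π) = 6494 Hz.

(a) f₀ = 2589 Hz  (b) Q = 0.3987  (c) BW = 6494 Hz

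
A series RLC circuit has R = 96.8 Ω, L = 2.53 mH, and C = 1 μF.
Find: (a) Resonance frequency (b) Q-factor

Step 1 — Resonance condition Im(Z)=0 gives ω₀ = 1/√(LC).
Step 2 — ω₀ = 1/√(0.00253·1e-06) = 1.988e+04 rad/s.
Step 3 — f₀ = ω₀/(2π) = 3164 Hz.
Step 4 — Series Q: Q = ω₀L/R = 1.988e+04·0.00253/96.8 = 0.5196.

(a) f₀ = 3164 Hz  (b) Q = 0.5196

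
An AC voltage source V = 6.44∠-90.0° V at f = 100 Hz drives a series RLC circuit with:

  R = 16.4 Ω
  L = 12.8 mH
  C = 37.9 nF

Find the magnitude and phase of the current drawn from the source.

Step 1 — Angular frequency: ω = 2π·f = 2π·100 = 628.3 rad/s.
Step 2 — Component impedances:
  R: Z = R = 16.4 Ω
  L: Z = jωL = j·628.3·0.0128 = 0 + j8.042 Ω
  C: Z = 1/(jωC) = -j/(ω·C) = 0 - j4.199e+04 Ω
Step 3 — Series combination: Z_total = R + L + C = 16.4 - j4.199e+04 Ω = 4.199e+04∠-90.0° Ω.
Step 4 — Source phasor: V = 6.44∠-90.0° V = 0 - j6.44 V.
Step 5 — Ohm's law: I = V / Z_total = (0 - j6.44) / (16.4 - j4.199e+04) = 0.0001534 - j5.991e-08 A.
Step 6 — Convert to polar: |I| = 0.0001534 A, ∠I = -0.0°.

I = 0.0001534∠-0.0° A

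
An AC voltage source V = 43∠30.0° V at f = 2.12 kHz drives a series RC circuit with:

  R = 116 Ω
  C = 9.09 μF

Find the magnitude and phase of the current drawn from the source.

Step 1 — Angular frequency: ω = 2π·f = 2π·2120 = 1.332e+04 rad/s.
Step 2 — Component impedances:
  R: Z = R = 116 Ω
  C: Z = 1/(jωC) = -j/(ω·C) = 0 - j8.259 Ω
Step 3 — Series combination: Z_total = R + C = 116 - j8.259 Ω = 116.3∠-4.1° Ω.
Step 4 — Source phasor: V = 43∠30.0° V = 37.24 + j21.5 V.
Step 5 — Ohm's law: I = V / Z_total = (37.24 + j21.5) / (116 - j8.259) = 0.3063 + j0.2072 A.
Step 6 — Convert to polar: |I| = 0.3698 A, ∠I = 34.1°.

I = 0.3698∠34.1° A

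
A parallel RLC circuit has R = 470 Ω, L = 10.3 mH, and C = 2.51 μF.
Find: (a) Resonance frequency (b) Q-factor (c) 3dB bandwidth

Step 1 — Resonance: ω₀ = 1/√(LC) = 1/√(0.0103·2.51e-06) = 6219 rad/s.
Step 2 — f₀ = ω₀/(2π) = 989.8 Hz.
Step 3 — Parallel Q: Q = R/(ω₀L) = 470/(6219·0.0103) = 7.337.
Step 4 — Bandwidth: Δω = ω₀/Q = 847.7 rad/s; BW = Δω/(2π) = 134.9 Hz.

(a) f₀ = 989.8 Hz  (b) Q = 7.337  (c) BW = 134.9 Hz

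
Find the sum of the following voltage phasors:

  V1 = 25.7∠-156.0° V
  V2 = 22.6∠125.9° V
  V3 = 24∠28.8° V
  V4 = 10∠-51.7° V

Step 1 — Convert each phasor to rectangular form:
  V1 = 25.7·(cos(-156.0°) + j·sin(-156.0°)) = -23.48 - j10.45 V
  V2 = 22.6·(cos(125.9°) + j·sin(125.9°)) = -13.25 + j18.31 V
  V3 = 24·(cos(28.8°) + j·sin(28.8°)) = 21.03 + j11.56 V
  V4 = 10·(cos(-51.7°) + j·sin(-51.7°)) = 6.198 - j7.848 V
Step 2 — Sum components: V_total = -9.501 + j11.57 V.
Step 3 — Convert to polar: |V_total| = 14.97 V, ∠V_total = 129.4°.

V_total = 14.97∠129.4° V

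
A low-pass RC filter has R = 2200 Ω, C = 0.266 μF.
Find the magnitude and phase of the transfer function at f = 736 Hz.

Step 1 — Angular frequency: ω = 2π·736 = 4624 rad/s.
Step 2 — Transfer function: H(jω) = 1/(1 + jωRC).
Step 3 — Denominator: 1 + jωRC = 1 + j·4624·2200·2.66e-07 = 1 + j2.706.
Step 4 — H = 0.1201 - j0.3251.
Step 5 — Magnitude: |H| = 0.3466 (-9.2 dB); phase: φ = -69.7°.

|H| = 0.3466 (-9.2 dB), φ = -69.7°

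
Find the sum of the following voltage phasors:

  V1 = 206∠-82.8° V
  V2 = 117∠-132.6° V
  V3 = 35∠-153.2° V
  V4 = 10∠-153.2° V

Step 1 — Convert each phasor to rectangular form:
  V1 = 206·(cos(-82.8°) + j·sin(-82.8°)) = 25.82 - j204.4 V
  V2 = 117·(cos(-132.6°) + j·sin(-132.6°)) = -79.19 - j86.12 V
  V3 = 35·(cos(-153.2°) + j·sin(-153.2°)) = -31.24 - j15.78 V
  V4 = 10·(cos(-153.2°) + j·sin(-153.2°)) = -8.926 - j4.509 V
Step 2 — Sum components: V_total = -93.54 - j310.8 V.
Step 3 — Convert to polar: |V_total| = 324.6 V, ∠V_total = -106.8°.

V_total = 324.6∠-106.8° V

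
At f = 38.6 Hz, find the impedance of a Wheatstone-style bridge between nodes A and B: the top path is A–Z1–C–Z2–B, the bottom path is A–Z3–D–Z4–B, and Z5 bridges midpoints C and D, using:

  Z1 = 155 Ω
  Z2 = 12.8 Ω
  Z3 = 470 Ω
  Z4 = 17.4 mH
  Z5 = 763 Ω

Step 1 — Angular frequency: ω = 2π·f = 2π·38.6 = 242.5 rad/s.
Step 2 — Component impedances:
  Z1: Z = R = 155 Ω
  Z2: Z = R = 12.8 Ω
  Z3: Z = R = 470 Ω
  Z4: Z = jωL = j·242.5·0.0174 = 0 + j4.22 Ω
  Z5: Z = R = 763 Ω
Step 3 — Bridge requires nodal analysis (the Z5 bridge couples midpoints C and D, so the two paths cannot be reduced to a simple series/parallel combination). Setting node B to ground and injecting 1 A at node A, the 3-node admittance system at A, C, D solves to V_A = Z_AB = 123.5 + j0.3191 Ω = 123.5∠0.1° Ω.

Z = 123.5 + j0.3191 Ω = 123.5∠0.1° Ω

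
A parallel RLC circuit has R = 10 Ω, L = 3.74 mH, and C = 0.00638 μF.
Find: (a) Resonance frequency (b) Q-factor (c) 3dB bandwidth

Step 1 — Resonance: ω₀ = 1/√(LC) = 1/√(0.00374·6.38e-09) = 2.047e+05 rad/s.
Step 2 — f₀ = ω₀/(2π) = 3.258e+04 Hz.
Step 3 — Parallel Q: Q = R/(ω₀L) = 10/(2.047e+05·0.00374) = 0.01306.
Step 4 — Bandwidth: Δω = ω₀/Q = 1.567e+07 rad/s; BW = Δω/(2π) = 2.495e+06 Hz.

(a) f₀ = 3.258e+04 Hz  (b) Q = 0.01306  (c) BW = 2.495e+06 Hz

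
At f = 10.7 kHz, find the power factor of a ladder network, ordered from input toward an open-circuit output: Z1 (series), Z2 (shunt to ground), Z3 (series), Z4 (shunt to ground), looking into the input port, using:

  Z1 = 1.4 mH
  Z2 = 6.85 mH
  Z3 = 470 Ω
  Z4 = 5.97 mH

Step 1 — Angular frequency: ω = 2π·f = 2π·1.07e+04 = 6.723e+04 rad/s.
Step 2 — Component impedances:
  Z1: Z = jωL = j·6.723e+04·0.0014 = 0 + j94.12 Ω
  Z2: Z = jωL = j·6.723e+04·0.00685 = 0 + j460.5 Ω
  Z3: Z = R = 470 Ω
  Z4: Z = jωL = j·6.723e+04·0.00597 = 0 + j401.4 Ω
Step 3 — Ladder network (open output): work backward from the far end, alternating series and parallel combinations. Z_in = 103.4 + j365 Ω = 379.4∠74.2° Ω.
Step 4 — Power factor: PF = cos(φ) = Re(Z)/|Z| = 103.428/379.352 = 0.2726.
Step 5 — Type: Im(Z) = 365 ⇒ lagging (phase φ = 74.2°).

PF = 0.2726 (lagging, φ = 74.2°)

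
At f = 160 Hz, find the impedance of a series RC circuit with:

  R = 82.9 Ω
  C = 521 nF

Step 1 — Angular frequency: ω = 2π·f = 2π·160 = 1005 rad/s.
Step 2 — Component impedances:
  R: Z = R = 82.9 Ω
  C: Z = 1/(jωC) = -j/(ω·C) = 0 - j1909 Ω
Step 3 — Series combination: Z_total = R + C = 82.9 - j1909 Ω = 1911∠-87.5° Ω.

Z = 82.9 - j1909 Ω = 1911∠-87.5° Ω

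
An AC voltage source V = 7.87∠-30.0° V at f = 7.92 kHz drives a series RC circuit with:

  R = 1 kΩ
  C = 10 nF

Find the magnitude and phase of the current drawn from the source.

Step 1 — Angular frequency: ω = 2π·f = 2π·7920 = 4.976e+04 rad/s.
Step 2 — Component impedances:
  R: Z = R = 1000 Ω
  C: Z = 1/(jωC) = -j/(ω·C) = 0 - j2010 Ω
Step 3 — Series combination: Z_total = R + C = 1000 - j2010 Ω = 2245∠-63.5° Ω.
Step 4 — Source phasor: V = 7.87∠-30.0° V = 6.816 - j3.935 V.
Step 5 — Ohm's law: I = V / Z_total = (6.816 - j3.935) / (1000 - j2010) = 0.002922 + j0.001937 A.
Step 6 — Convert to polar: |I| = 0.003506 A, ∠I = 33.5°.

I = 0.003506∠33.5° A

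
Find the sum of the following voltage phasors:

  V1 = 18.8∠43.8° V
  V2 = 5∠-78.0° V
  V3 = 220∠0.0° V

Step 1 — Convert each phasor to rectangular form:
  V1 = 18.8·(cos(43.8°) + j·sin(43.8°)) = 13.57 + j13.01 V
  V2 = 5·(cos(-78.0°) + j·sin(-78.0°)) = 1.04 - j4.891 V
  V3 = 220·(cos(0.0°) + j·sin(0.0°)) = 220 V
Step 2 — Sum components: V_total = 234.6 + j8.122 V.
Step 3 — Convert to polar: |V_total| = 234.7 V, ∠V_total = 2.0°.

V_total = 234.7∠2.0° V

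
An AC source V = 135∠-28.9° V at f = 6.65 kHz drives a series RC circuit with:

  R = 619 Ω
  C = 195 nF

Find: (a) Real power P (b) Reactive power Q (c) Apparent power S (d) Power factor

Step 1 — Angular frequency: ω = 2π·f = 2π·6650 = 4.178e+04 rad/s.
Step 2 — Component impedances:
  R: Z = R = 619 Ω
  C: Z = 1/(jωC) = -j/(ω·C) = 0 - j122.7 Ω
Step 3 — Series combination: Z_total = R + C = 619 - j122.7 Ω = 631.1∠-11.2° Ω.
Step 4 — Source phasor: V = 135∠-28.9° V = 118.2 - j65.24 V.
Step 5 — Current: I = V / Z = 0.2038 - j0.06499 A = 0.2139∠-17.7° A.
Step 6 — Complex power: S = V·I* = 28.33 - j5.617 VA.
Step 7 — Real power: P = Re(S) = 28.33 W.
Step 8 — Reactive power: Q = Im(S) = -5.617 VAR.
Step 9 — Apparent power: |S| = 28.88 VA.
Step 10 — Power factor: PF = P/|S| = 0.9809 (leading).

(a) P = 28.33 W  (b) Q = -5.617 VAR  (c) S = 28.88 VA  (d) PF = 0.9809 (leading)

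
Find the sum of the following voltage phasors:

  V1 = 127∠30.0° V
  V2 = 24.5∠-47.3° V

Step 1 — Convert each phasor to rectangular form:
  V1 = 127·(cos(30.0°) + j·sin(30.0°)) = 110 + j63.5 V
  V2 = 24.5·(cos(-47.3°) + j·sin(-47.3°)) = 16.61 - j18.01 V
Step 2 — Sum components: V_total = 126.6 + j45.49 V.
Step 3 — Convert to polar: |V_total| = 134.5 V, ∠V_total = 19.8°.

V_total = 134.5∠19.8° V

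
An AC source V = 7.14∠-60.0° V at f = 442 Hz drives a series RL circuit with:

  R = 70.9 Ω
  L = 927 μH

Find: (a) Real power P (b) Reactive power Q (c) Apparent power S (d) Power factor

Step 1 — Angular frequency: ω = 2π·f = 2π·442 = 2777 rad/s.
Step 2 — Component impedances:
  R: Z = R = 70.9 Ω
  L: Z = jωL = j·2777·0.000927 = 0 + j2.574 Ω
Step 3 — Series combination: Z_total = R + L = 70.9 + j2.574 Ω = 70.95∠2.1° Ω.
Step 4 — Source phasor: V = 7.14∠-60.0° V = 3.57 - j6.183 V.
Step 5 — Current: I = V / Z = 0.04712 - j0.08892 A = 0.1006∠-62.1° A.
Step 6 — Complex power: S = V·I* = 0.7181 + j0.02607 VA.
Step 7 — Real power: P = Re(S) = 0.7181 W.
Step 8 — Reactive power: Q = Im(S) = 0.02607 VAR.
Step 9 — Apparent power: |S| = 0.7186 VA.
Step 10 — Power factor: PF = P/|S| = 0.9993 (lagging).

(a) P = 0.7181 W  (b) Q = 0.02607 VAR  (c) S = 0.7186 VA  (d) PF = 0.9993 (lagging)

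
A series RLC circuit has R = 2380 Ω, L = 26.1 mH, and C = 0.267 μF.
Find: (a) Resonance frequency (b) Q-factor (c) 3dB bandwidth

Step 1 — Resonance condition Im(Z)=0 gives ω₀ = 1/√(LC).
Step 2 — ω₀ = 1/√(0.0261·2.67e-07) = 1.198e+04 rad/s.
Step 3 — f₀ = ω₀/(2π) = 1907 Hz.
Step 4 — Series Q: Q = ω₀L/R = 1.198e+04·0.0261/2380 = 0.1314.
Step 5 — 3dB bandwidth: Δω = ω₀/Q = 9.119e+04 rad/s; BW = Δω/(2π) = 1.451e+04 Hz.

(a) f₀ = 1907 Hz  (b) Q = 0.1314  (c) BW = 1.451e+04 Hz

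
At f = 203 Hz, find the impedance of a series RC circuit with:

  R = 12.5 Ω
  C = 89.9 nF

Step 1 — Angular frequency: ω = 2π·f = 2π·203 = 1275 rad/s.
Step 2 — Component impedances:
  R: Z = R = 12.5 Ω
  C: Z = 1/(jωC) = -j/(ω·C) = 0 - j8721 Ω
Step 3 — Series combination: Z_total = R + C = 12.5 - j8721 Ω = 8721∠-89.9° Ω.

Z = 12.5 - j8721 Ω = 8721∠-89.9° Ω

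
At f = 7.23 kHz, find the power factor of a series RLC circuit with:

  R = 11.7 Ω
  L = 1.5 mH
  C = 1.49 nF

Step 1 — Angular frequency: ω = 2π·f = 2π·7230 = 4.543e+04 rad/s.
Step 2 — Component impedances:
  R: Z = R = 11.7 Ω
  L: Z = jωL = j·4.543e+04·0.0015 = 0 + j68.14 Ω
  C: Z = 1/(jωC) = -j/(ω·C) = 0 - j1.477e+04 Ω
Step 3 — Series combination: Z_total = R + L + C = 11.7 - j1.471e+04 Ω = 1.471e+04∠-90.0° Ω.
Step 4 — Power factor: PF = cos(φ) = Re(Z)/|Z| = 11.7/14706 = 0.0007956.
Step 5 — Type: Im(Z) = -1.471e+04 ⇒ leading (phase φ = -90.0°).

PF = 0.0007956 (leading, φ = -90.0°)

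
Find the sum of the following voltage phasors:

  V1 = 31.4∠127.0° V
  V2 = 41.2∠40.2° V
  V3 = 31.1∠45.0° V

Step 1 — Convert each phasor to rectangular form:
  V1 = 31.4·(cos(127.0°) + j·sin(127.0°)) = -18.9 + j25.08 V
  V2 = 41.2·(cos(40.2°) + j·sin(40.2°)) = 31.47 + j26.59 V
  V3 = 31.1·(cos(45.0°) + j·sin(45.0°)) = 21.99 + j21.99 V
Step 2 — Sum components: V_total = 34.56 + j73.66 V.
Step 3 — Convert to polar: |V_total| = 81.37 V, ∠V_total = 64.9°.

V_total = 81.37∠64.9° V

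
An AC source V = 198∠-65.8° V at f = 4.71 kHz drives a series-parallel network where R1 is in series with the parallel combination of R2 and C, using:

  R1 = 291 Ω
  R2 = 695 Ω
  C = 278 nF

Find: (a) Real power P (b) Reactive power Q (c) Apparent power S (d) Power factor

Step 1 — Angular frequency: ω = 2π·f = 2π·4710 = 2.959e+04 rad/s.
Step 2 — Component impedances:
  R1: Z = R = 291 Ω
  R2: Z = R = 695 Ω
  C: Z = 1/(jωC) = -j/(ω·C) = 0 - j121.5 Ω
Step 3 — Parallel branch: R2 || C = 1/(1/R2 + 1/C) = 20.63 - j117.9 Ω.
Step 4 — Series with R1: Z_total = R1 + (R2 || C) = 311.6 - j117.9 Ω = 333.2∠-20.7° Ω.
Step 5 — Source phasor: V = 198∠-65.8° V = 81.16 - j180.6 V.
Step 6 — Current: I = V / Z = 0.4197 - j0.4207 A = 0.5942∠-45.1° A.
Step 7 — Complex power: S = V·I* = 110 - j41.65 VA.
Step 8 — Real power: P = Re(S) = 110 W.
Step 9 — Reactive power: Q = Im(S) = -41.65 VAR.
Step 10 — Apparent power: |S| = 117.7 VA.
Step 11 — Power factor: PF = P/|S| = 0.9353 (leading).

(a) P = 110 W  (b) Q = -41.65 VAR  (c) S = 117.7 VA  (d) PF = 0.9353 (leading)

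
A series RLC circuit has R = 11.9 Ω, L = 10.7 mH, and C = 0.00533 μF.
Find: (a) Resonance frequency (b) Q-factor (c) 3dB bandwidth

Step 1 — Resonance condition Im(Z)=0 gives ω₀ = 1/√(LC).
Step 2 — ω₀ = 1/√(0.0107·5.33e-09) = 1.324e+05 rad/s.
Step 3 — f₀ = ω₀/(2π) = 2.107e+04 Hz.
Step 4 — Series Q: Q = ω₀L/R = 1.324e+05·0.0107/11.9 = 119.1.
Step 5 — 3dB bandwidth: Δω = ω₀/Q = 1112 rad/s; BW = Δω/(2π) = 177 Hz.

(a) f₀ = 2.107e+04 Hz  (b) Q = 119.1  (c) BW = 177 Hz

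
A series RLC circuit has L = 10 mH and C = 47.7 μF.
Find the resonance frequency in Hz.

Step 1 — Resonance condition Im(Z)=0 gives ω₀ = 1/√(LC).
Step 2 — ω₀ = 1/√(0.01·4.77e-05) = 1448 rad/s.
Step 3 — f₀ = ω₀/(2π) = 230.4 Hz.

f₀ = 230.4 Hz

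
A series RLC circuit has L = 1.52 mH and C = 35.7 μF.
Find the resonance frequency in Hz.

Step 1 — Resonance condition Im(Z)=0 gives ω₀ = 1/√(LC).
Step 2 — ω₀ = 1/√(0.00152·3.57e-05) = 4293 rad/s.
Step 3 — f₀ = ω₀/(2π) = 683.2 Hz.

f₀ = 683.2 Hz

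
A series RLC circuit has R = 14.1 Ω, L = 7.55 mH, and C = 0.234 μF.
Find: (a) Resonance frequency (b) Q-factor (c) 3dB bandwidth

Step 1 — Resonance: ω₀ = 1/√(LC) = 1/√(0.00755·2.34e-07) = 2.379e+04 rad/s.
Step 2 — f₀ = ω₀/(2π) = 3787 Hz.
Step 3 — Series Q: Q = ω₀L/R = 2.379e+04·0.00755/14.1 = 12.74.
Step 4 — Bandwidth: Δω = ω₀/Q = 1868 rad/s; BW = Δω/(2π) = 297.2 Hz.

(a) f₀ = 3787 Hz  (b) Q = 12.74  (c) BW = 297.2 Hz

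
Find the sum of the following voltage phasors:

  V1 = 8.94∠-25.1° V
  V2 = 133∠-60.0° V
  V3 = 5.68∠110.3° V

Step 1 — Convert each phasor to rectangular form:
  V1 = 8.94·(cos(-25.1°) + j·sin(-25.1°)) = 8.096 - j3.792 V
  V2 = 133·(cos(-60.0°) + j·sin(-60.0°)) = 66.5 - j115.2 V
  V3 = 5.68·(cos(110.3°) + j·sin(110.3°)) = -1.971 + j5.327 V
Step 2 — Sum components: V_total = 72.63 - j113.6 V.
Step 3 — Convert to polar: |V_total| = 134.9 V, ∠V_total = -57.4°.

V_total = 134.9∠-57.4° V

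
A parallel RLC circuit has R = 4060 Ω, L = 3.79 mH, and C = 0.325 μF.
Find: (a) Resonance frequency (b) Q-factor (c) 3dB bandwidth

Step 1 — Resonance: ω₀ = 1/√(LC) = 1/√(0.00379·3.25e-07) = 2.849e+04 rad/s.
Step 2 — f₀ = ω₀/(2π) = 4535 Hz.
Step 3 — Parallel Q: Q = R/(ω₀L) = 4060/(2.849e+04·0.00379) = 37.6.
Step 4 — Bandwidth: Δω = ω₀/Q = 757.9 rad/s; BW = Δω/(2π) = 120.6 Hz.

(a) f₀ = 4535 Hz  (b) Q = 37.6  (c) BW = 120.6 Hz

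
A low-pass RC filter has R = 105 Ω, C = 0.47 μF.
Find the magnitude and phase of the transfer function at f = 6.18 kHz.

Step 1 — Angular frequency: ω = 2π·6180 = 3.883e+04 rad/s.
Step 2 — Transfer function: H(jω) = 1/(1 + jωRC).
Step 3 — Denominator: 1 + jωRC = 1 + j·3.883e+04·105·4.7e-07 = 1 + j1.916.
Step 4 — H = 0.214 - j0.4102.
Step 5 — Magnitude: |H| = 0.4626 (-6.7 dB); phase: φ = -62.4°.

|H| = 0.4626 (-6.7 dB), φ = -62.4°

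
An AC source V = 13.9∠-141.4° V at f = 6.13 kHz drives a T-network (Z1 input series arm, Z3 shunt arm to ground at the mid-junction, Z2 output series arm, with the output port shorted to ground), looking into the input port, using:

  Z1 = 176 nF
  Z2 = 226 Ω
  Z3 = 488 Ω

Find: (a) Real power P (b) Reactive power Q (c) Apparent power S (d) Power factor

Step 1 — Angular frequency: ω = 2π·f = 2π·6130 = 3.852e+04 rad/s.
Step 2 — Component impedances:
  Z1: Z = 1/(jωC) = -j/(ω·C) = 0 - j147.5 Ω
  Z2: Z = R = 226 Ω
  Z3: Z = R = 488 Ω
Step 3 — With the output port shorted to ground, the output series arm Z2 runs from the junction to ground; the shunt arm Z3 also runs from the junction to ground. They appear in parallel: Z3 || Z2 = 154.5 Ω.
Step 4 — Series with input arm Z1: Z_in = Z1 + (Z3 || Z2) = 154.5 - j147.5 Ω = 213.6∠-43.7° Ω.
Step 5 — Source phasor: V = 13.9∠-141.4° V = -10.86 - j8.672 V.
Step 6 — Current: I = V / Z = -0.008739 - j0.06449 A = 0.06508∠-97.7° A.
Step 7 — Complex power: S = V·I* = 0.6542 - j0.6248 VA.
Step 8 — Real power: P = Re(S) = 0.6542 W.
Step 9 — Reactive power: Q = Im(S) = -0.6248 VAR.
Step 10 — Apparent power: |S| = 0.9046 VA.
Step 11 — Power factor: PF = P/|S| = 0.7232 (leading).

(a) P = 0.6542 W  (b) Q = -0.6248 VAR  (c) S = 0.9046 VA  (d) PF = 0.7232 (leading)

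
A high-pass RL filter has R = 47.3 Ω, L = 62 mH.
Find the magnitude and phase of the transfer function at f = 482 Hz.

Step 1 — Angular frequency: ω = 2π·482 = 3028 rad/s.
Step 2 — Transfer function: H(jω) = jωL/(R + jωL).
Step 3 — Numerator jωL = j·187.8; denominator R + jωL = 47.3 + j187.8.
Step 4 — H = 0.9403 + j0.2369.
Step 5 — Magnitude: |H| = 0.9697 (-0.3 dB); phase: φ = 14.1°.

|H| = 0.9697 (-0.3 dB), φ = 14.1°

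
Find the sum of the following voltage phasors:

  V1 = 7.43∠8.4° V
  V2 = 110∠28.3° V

Step 1 — Convert each phasor to rectangular form:
  V1 = 7.43·(cos(8.4°) + j·sin(8.4°)) = 7.35 + j1.085 V
  V2 = 110·(cos(28.3°) + j·sin(28.3°)) = 96.85 + j52.15 V
Step 2 — Sum components: V_total = 104.2 + j53.24 V.
Step 3 — Convert to polar: |V_total| = 117 V, ∠V_total = 27.1°.

V_total = 117∠27.1° V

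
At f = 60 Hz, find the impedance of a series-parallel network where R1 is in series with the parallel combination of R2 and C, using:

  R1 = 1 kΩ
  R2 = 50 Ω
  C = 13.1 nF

Step 1 — Angular frequency: ω = 2π·f = 2π·60 = 377 rad/s.
Step 2 — Component impedances:
  R1: Z = R = 1000 Ω
  R2: Z = R = 50 Ω
  C: Z = 1/(jωC) = -j/(ω·C) = 0 - j2.025e+05 Ω
Step 3 — Parallel branch: R2 || C = 1/(1/R2 + 1/C) = 50 - j0.01235 Ω.
Step 4 — Series with R1: Z_total = R1 + (R2 || C) = 1050 - j0.01235 Ω = 1050∠-0.0° Ω.

Z = 1050 - j0.01235 Ω = 1050∠-0.0° Ω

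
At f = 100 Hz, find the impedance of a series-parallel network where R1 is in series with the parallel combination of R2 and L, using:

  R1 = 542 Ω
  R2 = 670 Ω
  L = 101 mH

Step 1 — Angular frequency: ω = 2π·f = 2π·100 = 628.3 rad/s.
Step 2 — Component impedances:
  R1: Z = R = 542 Ω
  R2: Z = R = 670 Ω
  L: Z = jωL = j·628.3·0.101 = 0 + j63.46 Ω
Step 3 — Parallel branch: R2 || L = 1/(1/R2 + 1/L) = 5.957 + j62.9 Ω.
Step 4 — Series with R1: Z_total = R1 + (R2 || L) = 548 + j62.9 Ω = 551.6∠6.5° Ω.

Z = 548 + j62.9 Ω = 551.6∠6.5° Ω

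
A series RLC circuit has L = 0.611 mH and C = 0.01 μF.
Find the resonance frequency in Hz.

Step 1 — Resonance condition Im(Z)=0 gives ω₀ = 1/√(LC).
Step 2 — ω₀ = 1/√(0.000611·1e-08) = 4.046e+05 rad/s.
Step 3 — f₀ = ω₀/(2π) = 6.439e+04 Hz.

f₀ = 6.439e+04 Hz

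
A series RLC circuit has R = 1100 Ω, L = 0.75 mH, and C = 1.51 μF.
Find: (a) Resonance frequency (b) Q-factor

Step 1 — Resonance condition Im(Z)=0 gives ω₀ = 1/√(LC).
Step 2 — ω₀ = 1/√(0.00075·1.51e-06) = 2.972e+04 rad/s.
Step 3 — f₀ = ω₀/(2π) = 4729 Hz.
Step 4 — Series Q: Q = ω₀L/R = 2.972e+04·0.00075/1100 = 0.02026.

(a) f₀ = 4729 Hz  (b) Q = 0.02026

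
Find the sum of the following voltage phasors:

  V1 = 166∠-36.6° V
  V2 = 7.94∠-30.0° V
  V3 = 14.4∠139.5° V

Step 1 — Convert each phasor to rectangular form:
  V1 = 166·(cos(-36.6°) + j·sin(-36.6°)) = 133.3 - j98.97 V
  V2 = 7.94·(cos(-30.0°) + j·sin(-30.0°)) = 6.876 - j3.97 V
  V3 = 14.4·(cos(139.5°) + j·sin(139.5°)) = -10.95 + j9.352 V
Step 2 — Sum components: V_total = 129.2 - j93.59 V.
Step 3 — Convert to polar: |V_total| = 159.5 V, ∠V_total = -35.9°.

V_total = 159.5∠-35.9° V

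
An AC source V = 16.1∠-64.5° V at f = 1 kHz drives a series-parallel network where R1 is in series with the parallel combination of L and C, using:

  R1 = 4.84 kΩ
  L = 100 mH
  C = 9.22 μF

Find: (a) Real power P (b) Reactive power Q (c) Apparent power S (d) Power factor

Step 1 — Angular frequency: ω = 2π·f = 2π·1000 = 6283 rad/s.
Step 2 — Component impedances:
  R1: Z = R = 4840 Ω
  L: Z = jωL = j·6283·0.1 = 0 + j628.3 Ω
  C: Z = 1/(jωC) = -j/(ω·C) = 0 - j17.26 Ω
Step 3 — Parallel branch: L || C = 1/(1/L + 1/C) = 0 - j17.75 Ω.
Step 4 — Series with R1: Z_total = R1 + (L || C) = 4840 - j17.75 Ω = 4840∠-0.2° Ω.
Step 5 — Source phasor: V = 16.1∠-64.5° V = 6.931 - j14.53 V.
Step 6 — Current: I = V / Z = 0.001443 - j0.002997 A = 0.003326∠-64.3° A.
Step 7 — Complex power: S = V·I* = 0.05356 - j0.0001964 VA.
Step 8 — Real power: P = Re(S) = 0.05356 W.
Step 9 — Reactive power: Q = Im(S) = -0.0001964 VAR.
Step 10 — Apparent power: |S| = 0.05356 VA.
Step 11 — Power factor: PF = P/|S| = 1 (leading).

(a) P = 0.05356 W  (b) Q = -0.0001964 VAR  (c) S = 0.05356 VA  (d) PF = 1 (leading)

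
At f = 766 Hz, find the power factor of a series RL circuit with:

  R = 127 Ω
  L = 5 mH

Step 1 — Angular frequency: ω = 2π·f = 2π·766 = 4813 rad/s.
Step 2 — Component impedances:
  R: Z = R = 127 Ω
  L: Z = jωL = j·4813·0.005 = 0 + j24.06 Ω
Step 3 — Series combination: Z_total = R + L = 127 + j24.06 Ω = 129.3∠10.7° Ω.
Step 4 — Power factor: PF = cos(φ) = Re(Z)/|Z| = 127/129.26 = 0.9825.
Step 5 — Type: Im(Z) = 24.06 ⇒ lagging (phase φ = 10.7°).

PF = 0.9825 (lagging, φ = 10.7°)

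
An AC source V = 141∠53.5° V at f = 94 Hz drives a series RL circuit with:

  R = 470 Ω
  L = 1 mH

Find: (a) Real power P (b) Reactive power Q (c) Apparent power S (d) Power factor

Step 1 — Angular frequency: ω = 2π·f = 2π·94 = 590.6 rad/s.
Step 2 — Component impedances:
  R: Z = R = 470 Ω
  L: Z = jωL = j·590.6·0.001 = 0 + j0.5906 Ω
Step 3 — Series combination: Z_total = R + L = 470 + j0.5906 Ω = 470∠0.1° Ω.
Step 4 — Source phasor: V = 141∠53.5° V = 83.87 + j113.3 V.
Step 5 — Current: I = V / Z = 0.1787 + j0.2409 A = 0.3∠53.4° A.
Step 6 — Complex power: S = V·I* = 42.3 + j0.05316 VA.
Step 7 — Real power: P = Re(S) = 42.3 W.
Step 8 — Reactive power: Q = Im(S) = 0.05316 VAR.
Step 9 — Apparent power: |S| = 42.3 VA.
Step 10 — Power factor: PF = P/|S| = 1 (lagging).

(a) P = 42.3 W  (b) Q = 0.05316 VAR  (c) S = 42.3 VA  (d) PF = 1 (lagging)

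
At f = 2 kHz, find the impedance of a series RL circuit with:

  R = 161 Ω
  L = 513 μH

Step 1 — Angular frequency: ω = 2π·f = 2π·2000 = 1.257e+04 rad/s.
Step 2 — Component impedances:
  R: Z = R = 161 Ω
  L: Z = jωL = j·1.257e+04·0.000513 = 0 + j6.447 Ω
Step 3 — Series combination: Z_total = R + L = 161 + j6.447 Ω = 161.1∠2.3° Ω.

Z = 161 + j6.447 Ω = 161.1∠2.3° Ω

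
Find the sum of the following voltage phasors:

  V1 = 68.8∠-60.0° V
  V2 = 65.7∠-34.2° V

Step 1 — Convert each phasor to rectangular form:
  V1 = 68.8·(cos(-60.0°) + j·sin(-60.0°)) = 34.4 - j59.58 V
  V2 = 65.7·(cos(-34.2°) + j·sin(-34.2°)) = 54.34 - j36.93 V
Step 2 — Sum components: V_total = 88.74 - j96.51 V.
Step 3 — Convert to polar: |V_total| = 131.1 V, ∠V_total = -47.4°.

V_total = 131.1∠-47.4° V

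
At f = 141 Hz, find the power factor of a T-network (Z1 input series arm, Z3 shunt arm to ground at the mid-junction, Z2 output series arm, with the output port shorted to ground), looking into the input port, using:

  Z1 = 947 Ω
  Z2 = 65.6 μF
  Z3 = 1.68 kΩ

Step 1 — Angular frequency: ω = 2π·f = 2π·141 = 885.9 rad/s.
Step 2 — Component impedances:
  Z1: Z = R = 947 Ω
  Z2: Z = 1/(jωC) = -j/(ω·C) = 0 - j17.21 Ω
  Z3: Z = R = 1680 Ω
Step 3 — With the output port shorted to ground, the output series arm Z2 runs from the junction to ground; the shunt arm Z3 also runs from the junction to ground. They appear in parallel: Z3 || Z2 = 0.1762 - j17.2 Ω.
Step 4 — Series with input arm Z1: Z_in = Z1 + (Z3 || Z2) = 947.2 - j17.2 Ω = 947.3∠-1.0° Ω.
Step 5 — Power factor: PF = cos(φ) = Re(Z)/|Z| = 947.18/947.33 = 0.9998.
Step 6 — Type: Im(Z) = -17.2 ⇒ leading (phase φ = -1.0°).

PF = 0.9998 (leading, φ = -1.0°)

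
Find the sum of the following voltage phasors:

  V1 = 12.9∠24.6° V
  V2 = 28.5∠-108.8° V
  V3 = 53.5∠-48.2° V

Step 1 — Convert each phasor to rectangular form:
  V1 = 12.9·(cos(24.6°) + j·sin(24.6°)) = 11.73 + j5.37 V
  V2 = 28.5·(cos(-108.8°) + j·sin(-108.8°)) = -9.185 - j26.98 V
  V3 = 53.5·(cos(-48.2°) + j·sin(-48.2°)) = 35.66 - j39.88 V
Step 2 — Sum components: V_total = 38.2 - j61.49 V.
Step 3 — Convert to polar: |V_total| = 72.39 V, ∠V_total = -58.1°.

V_total = 72.39∠-58.1° V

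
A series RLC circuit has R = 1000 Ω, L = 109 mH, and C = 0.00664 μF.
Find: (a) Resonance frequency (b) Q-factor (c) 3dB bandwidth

Step 1 — Resonance condition Im(Z)=0 gives ω₀ = 1/√(LC).
Step 2 — ω₀ = 1/√(0.109·6.64e-09) = 3.717e+04 rad/s.
Step 3 — f₀ = ω₀/(2π) = 5916 Hz.
Step 4 — Series Q: Q = ω₀L/R = 3.717e+04·0.109/1000 = 4.052.
Step 5 — 3dB bandwidth: Δω = ω₀/Q = 9174 rad/s; BW = Δω/(2π) = 1460 Hz.

(a) f₀ = 5916 Hz  (b) Q = 4.052  (c) BW = 1460 Hz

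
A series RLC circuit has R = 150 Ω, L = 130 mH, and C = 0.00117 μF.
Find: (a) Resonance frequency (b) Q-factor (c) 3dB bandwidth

Step 1 — Resonance condition Im(Z)=0 gives ω₀ = 1/√(LC).
Step 2 — ω₀ = 1/√(0.13·1.17e-09) = 8.108e+04 rad/s.
Step 3 — f₀ = ω₀/(2π) = 1.29e+04 Hz.
Step 4 — Series Q: Q = ω₀L/R = 8.108e+04·0.13/150 = 70.27.
Step 5 — 3dB bandwidth: Δω = ω₀/Q = 1154 rad/s; BW = Δω/(2π) = 183.6 Hz.

(a) f₀ = 1.29e+04 Hz  (b) Q = 70.27  (c) BW = 183.6 Hz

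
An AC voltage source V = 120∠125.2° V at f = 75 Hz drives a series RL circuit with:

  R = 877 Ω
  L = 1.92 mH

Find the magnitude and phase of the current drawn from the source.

Step 1 — Angular frequency: ω = 2π·f = 2π·75 = 471.2 rad/s.
Step 2 — Component impedances:
  R: Z = R = 877 Ω
  L: Z = jωL = j·471.2·0.00192 = 0 + j0.9048 Ω
Step 3 — Series combination: Z_total = R + L = 877 + j0.9048 Ω = 877∠0.1° Ω.
Step 4 — Source phasor: V = 120∠125.2° V = -69.17 + j98.06 V.
Step 5 — Ohm's law: I = V / Z_total = (-69.17 + j98.06) / (877 + j0.9048) = -0.07876 + j0.1119 A.
Step 6 — Convert to polar: |I| = 0.1368 A, ∠I = 125.1°.

I = 0.1368∠125.1° A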